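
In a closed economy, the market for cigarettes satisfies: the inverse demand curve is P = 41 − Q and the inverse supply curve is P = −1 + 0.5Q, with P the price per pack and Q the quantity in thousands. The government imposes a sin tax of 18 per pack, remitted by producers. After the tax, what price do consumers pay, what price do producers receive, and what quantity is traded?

Consumers pay 25; producers receive 7; quantity = 16.

Inverting to Q(P) form: Qd = 41 − P; Qs = 2P + 2.
Before the tax: set 41 − P = 2P + 2 → P* = 13, Q* = 28.
With the tax collected from producers, supply shifts: Qs = 2(P − 18) + 2.
Solving gives Q = 16 with consumers paying 25 and producers receiving 7 (the 18 wedge).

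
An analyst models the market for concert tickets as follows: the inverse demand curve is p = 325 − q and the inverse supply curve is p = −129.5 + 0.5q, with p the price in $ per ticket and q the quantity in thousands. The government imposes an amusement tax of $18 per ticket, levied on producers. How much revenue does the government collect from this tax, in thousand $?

Rewrite in direct form: qd = 325 − p and qs = 2p + 259.
Before the tax: set 325 − p = 2p + 259 → p* = $22, q* = 303.
With the tax collected from producers, supply shifts: qs = 2(p − 18) + 259.
Solving gives q = 291 with buyers paying $34 and producers receiving $16 (the $18 wedge).
Revenue = t · Q = 18 · 291 = $5238.

Tax revenue = $5238 thousand.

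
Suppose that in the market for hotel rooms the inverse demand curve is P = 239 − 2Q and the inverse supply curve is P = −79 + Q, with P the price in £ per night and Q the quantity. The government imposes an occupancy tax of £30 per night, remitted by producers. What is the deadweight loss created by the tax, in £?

Rewrite in direct form: Qd = 119.5 − 0.5P and Qs = P + 79.
Without the tax, 119.5 − 0.5P = P + 79 gives 1.5P = 40.5, so P* = £27 and Q* = 106.
With the tax collected from producers, supply shifts: Qs = (P − 30) + 79.
Solving gives Q = 96 with consumers paying £47 and producers receiving £17 (the £30 wedge).
Quantity falls by |ΔQ| = |106 − 96| = 10.
DWL = ½ · t · |ΔQ| = ½ · 30 · 10 = £150.

Deadweight loss = £150.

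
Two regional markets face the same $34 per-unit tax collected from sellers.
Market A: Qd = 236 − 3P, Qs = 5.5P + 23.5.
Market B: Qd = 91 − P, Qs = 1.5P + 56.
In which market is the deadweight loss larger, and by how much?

Market A, by $775.2.

Market A: pre-tax P* = $25, Q* = 161; post-tax Q = 95; deadweight loss = $1122.
Market B: pre-tax P* = $14, Q* = 77; post-tax Q = 56.6; deadweight loss = $346.8.
Difference: $1122 vs $346.8 → market A is larger by $775.2.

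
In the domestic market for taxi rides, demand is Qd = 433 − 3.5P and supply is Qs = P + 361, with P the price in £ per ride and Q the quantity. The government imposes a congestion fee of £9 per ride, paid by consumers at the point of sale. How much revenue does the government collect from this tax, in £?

Tax revenue = £3330.

Without the tax, 433 − 3.5P = P + 361 gives 4.5P = 72, so P* = £16 and Q* = 377.
With the tax collected from consumers, demand (in seller-price terms) shifts: Qd = 433 − 3.5(P + 9).
Solving gives Q = 370 with consumers paying £18 and producers receiving £9 (the £9 wedge).
Revenue = t · Q = 9 · 370 = £3330.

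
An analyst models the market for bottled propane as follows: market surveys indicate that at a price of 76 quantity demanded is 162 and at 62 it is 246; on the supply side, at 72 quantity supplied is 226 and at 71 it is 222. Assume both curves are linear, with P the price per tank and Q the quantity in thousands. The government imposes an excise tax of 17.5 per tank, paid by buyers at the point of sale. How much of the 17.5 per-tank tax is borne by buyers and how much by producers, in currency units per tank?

Buyers bear 7 per tank; producers bear 10.5 per tank.

Demand slope: (246 − 162)/(62 − 76) = -6, so Qd = 618 − 6P.
Supply slope: (222 − 226)/(71 − 72) = 4, so Qs = 4P − 62.
Without the tax, 618 − 6P = 4P − 62 gives 10P = 680, so P* = 68 and Q* = 210.
With the tax collected from buyers, demand (in seller-price terms) shifts: Qd = 618 − 6(P + 17.5).
Solving gives Q = 168 with buyers paying 75 and producers receiving 57.5 (the 17.5 wedge).
Burden on buyers: 7; on producers: 10.5. (They sum to 17.5.)
The less price-elastic side of the market bears the larger share of a per-unit tax.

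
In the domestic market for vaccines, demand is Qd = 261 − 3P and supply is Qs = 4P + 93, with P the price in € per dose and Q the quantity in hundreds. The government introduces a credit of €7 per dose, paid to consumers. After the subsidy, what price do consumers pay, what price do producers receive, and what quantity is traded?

Without the subsidy, 261 − 3P = 4P + 93 gives 7P = 168, so P* = €24 and Q* = 189.
With a per-unit subsidy paid to consumers, each effectively pays P − 7, so demand becomes Qd = 261 − 3(P − 7).
Solving gives Q = 201 with consumers paying €20 and producers receiving €27 (the €7 wedge).

Consumers pay €20; producers receive €27; quantity = 201.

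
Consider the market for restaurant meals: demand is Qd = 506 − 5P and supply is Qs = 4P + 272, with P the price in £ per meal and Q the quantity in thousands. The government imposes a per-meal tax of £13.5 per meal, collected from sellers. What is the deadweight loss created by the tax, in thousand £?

Without the tax, 506 − 5P = 4P + 272 gives 9P = 234, so P* = £26 and Q* = 376.
With the tax collected from sellers, supply shifts: Qs = 4(P − 13.5) + 272.
Solving gives Q = 346 with consumers paying £32 and sellers receiving £18.5 (the £13.5 wedge).
Quantity falls by |ΔQ| = |376 − 346| = 30.
DWL = ½ · t · |ΔQ| = ½ · 13.5 · 30 = £202.5.

Deadweight loss = £202.5 thousand.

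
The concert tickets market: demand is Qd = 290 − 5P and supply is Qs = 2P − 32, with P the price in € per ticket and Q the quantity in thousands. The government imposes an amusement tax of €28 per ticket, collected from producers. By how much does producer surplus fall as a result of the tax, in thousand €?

Producer surplus falls by €800 thousand.

Without the tax, 290 − 5P = 2P − 32 gives 7P = 322, so P* = €46 and Q* = 60.
With the tax collected from producers, supply shifts: Qs = 2(P − 28) − 32.
New equilibrium: consumers pay €54, producers receive €26, Q = 20. (Wedge: Pb − Ps = 28.)
ΔPS is the trapezoid between Q = 20 and Q = 60 of height €20: ½ · (60 + 20) · 20 = €800.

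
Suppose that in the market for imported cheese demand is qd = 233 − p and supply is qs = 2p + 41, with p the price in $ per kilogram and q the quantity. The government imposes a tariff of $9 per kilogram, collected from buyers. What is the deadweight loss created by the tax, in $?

Before the tax: set 233 − p = 2p + 41 → p* = $64, q* = 169.
With the tax collected from buyers, demand (in seller-price terms) shifts: qd = 233 − (p + 9).
Solving gives q = 163 with buyers paying $70 and sellers receiving $61 (the $9 wedge).
Quantity falls by |ΔQ| = |169 − 163| = 6.
DWL = ½ · t · |ΔQ| = ½ · 9 · 6 = $27.

Deadweight loss = $27.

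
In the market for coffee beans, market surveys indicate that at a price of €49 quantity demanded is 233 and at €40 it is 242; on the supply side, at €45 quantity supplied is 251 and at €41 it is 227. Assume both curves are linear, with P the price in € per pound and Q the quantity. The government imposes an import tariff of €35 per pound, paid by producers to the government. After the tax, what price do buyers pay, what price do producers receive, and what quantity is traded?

Demand slope: (242 − 233)/(40 − 49) = -1, so Qd = 282 − P.
Supply slope: (227 − 251)/(41 − 45) = 6, so Qs = 6P − 19.
Before the tax: set 282 − P = 6P − 19 → P* = €43, Q* = 239.
With the tax collected from producers, supply shifts: Qs = 6(P − 35) − 19.
Solving gives Q = 209 with buyers paying €73 and producers receiving €38 (the €35 wedge).
The less price-elastic side of the market bears the larger share of a per-unit tax.

Buyers pay €73; producers receive €38; quantity = 209.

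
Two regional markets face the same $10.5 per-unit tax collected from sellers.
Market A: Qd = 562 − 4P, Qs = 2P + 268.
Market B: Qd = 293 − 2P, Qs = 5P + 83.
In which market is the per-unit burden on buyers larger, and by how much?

Market A: pre-tax P* = $49, Q* = 366; post-tax Q = 352; per-unit burden on buyers = $3.5.
Market B: pre-tax P* = $30, Q* = 233; post-tax Q = 218; per-unit burden on buyers = $7.5.
Difference: $3.5 vs $7.5 → market B is larger by $4.

Market B, by $4.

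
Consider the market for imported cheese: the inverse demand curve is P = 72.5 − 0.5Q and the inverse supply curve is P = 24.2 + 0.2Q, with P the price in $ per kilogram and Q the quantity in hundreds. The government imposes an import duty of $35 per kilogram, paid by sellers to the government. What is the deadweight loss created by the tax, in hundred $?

Deadweight loss = $875 hundred.

Inverting to Q(P) form: Qd = 145 − 2P; Qs = 5P − 121.
Before the tax: set 145 − 2P = 5P − 121 → P* = $38, Q* = 69.
With the tax collected from sellers, supply shifts: Qs = 5(P − 35) − 121.
Solving gives Q = 19 with buyers paying $63 and sellers receiving $28 (the $35 wedge).
Quantity falls by |ΔQ| = |69 − 19| = 50.
DWL = ½ · t · |ΔQ| = ½ · 35 · 50 = $875.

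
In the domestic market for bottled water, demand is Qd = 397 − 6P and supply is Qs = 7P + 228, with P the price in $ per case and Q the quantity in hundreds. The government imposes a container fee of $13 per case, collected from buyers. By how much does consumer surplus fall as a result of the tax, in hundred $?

Consumer surplus falls by $2086 hundred.

Before the tax: set 397 − 6P = 7P + 228 → P* = $13, Q* = 319.
With the tax collected from buyers, demand (in seller-price terms) shifts: Qd = 397 − 6(P + 13).
New equilibrium: buyers pay $20, producers receive $7, Q = 277. (Wedge: Pb − Ps = 13.)
ΔCS is the trapezoid between Q = 277 and Q = 319 of height $7: ½ · (319 + 277) · 7 = $2086.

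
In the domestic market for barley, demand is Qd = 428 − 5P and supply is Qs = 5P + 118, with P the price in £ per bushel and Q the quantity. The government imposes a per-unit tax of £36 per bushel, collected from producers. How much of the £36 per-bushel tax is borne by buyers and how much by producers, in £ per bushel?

Buyers bear £18 per bushel; producers bear £18 per bushel.

Without the tax, 428 − 5P = 5P + 118 gives 10P = 310, so P* = £31 and Q* = 273.
With the tax collected from producers, supply shifts: Qs = 5(P − 36) + 118.
New equilibrium: buyers pay £49, producers receive £13, Q = 183. (Wedge: Pb − Ps = 36.)
Burden on buyers: £18; on producers: £18. (They sum to £36.)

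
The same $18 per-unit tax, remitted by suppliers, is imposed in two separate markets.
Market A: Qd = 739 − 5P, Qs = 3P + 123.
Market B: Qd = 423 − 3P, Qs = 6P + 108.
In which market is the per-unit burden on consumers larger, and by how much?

Market A: pre-tax P* = $77, Q* = 354; post-tax Q = 320.25; per-unit burden on consumers = $6.75.
Market B: pre-tax P* = $35, Q* = 318; post-tax Q = 282; per-unit burden on consumers = $12.
Difference: $6.75 vs $12 → market B is larger by $5.25.

Market B, by $5.25.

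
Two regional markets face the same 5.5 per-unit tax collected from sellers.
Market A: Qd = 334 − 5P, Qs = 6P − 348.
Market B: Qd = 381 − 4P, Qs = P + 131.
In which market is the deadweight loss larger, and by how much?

Market A, by 29.15.

Market A: pre-tax P* = 62, Q* = 24; post-tax Q = 9; deadweight loss = 41.25.
Market B: pre-tax P* = 50, Q* = 181; post-tax Q = 176.6; deadweight loss = 12.1.
Difference: 41.25 vs 12.1 → market A is larger by 29.15.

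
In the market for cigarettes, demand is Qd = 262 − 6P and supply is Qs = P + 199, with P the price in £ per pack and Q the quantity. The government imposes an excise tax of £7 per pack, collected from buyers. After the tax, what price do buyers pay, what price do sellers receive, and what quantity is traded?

Before the tax: set 262 − 6P = P + 199 → P* = £9, Q* = 208.
With the tax collected from buyers, demand (in seller-price terms) shifts: Qd = 262 − 6(P + 7).
Solving gives Q = 202 with buyers paying £10 and sellers receiving £3 (the £7 wedge).
The less price-elastic side of the market bears the larger share of a per-unit tax.

Buyers pay £10; sellers receive £3; quantity = 202.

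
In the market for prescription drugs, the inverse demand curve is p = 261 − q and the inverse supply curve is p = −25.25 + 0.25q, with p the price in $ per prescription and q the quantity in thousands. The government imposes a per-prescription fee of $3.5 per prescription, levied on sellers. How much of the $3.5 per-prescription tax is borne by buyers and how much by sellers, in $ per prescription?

Buyers bear $2.8 per prescription; sellers bear $0.7 per prescription.

Rewrite in direct form: qd = 261 − p and qs = 4p + 101.
Without the tax, 261 − p = 4p + 101 gives 5p = 160, so p* = $32 and q* = 229.
With the tax collected from sellers, supply shifts: qs = 4(p − 3.5) + 101.
New equilibrium: buyers pay $34.8, sellers receive $31.3, q = 226.2. (Wedge: pb − ps = 3.5.)
Burden on buyers: $2.8; on sellers: $0.7. (They sum to $3.5.)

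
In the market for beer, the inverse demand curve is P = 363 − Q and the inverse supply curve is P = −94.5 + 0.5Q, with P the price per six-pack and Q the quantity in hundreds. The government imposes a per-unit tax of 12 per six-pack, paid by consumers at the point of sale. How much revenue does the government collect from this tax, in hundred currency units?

Rewrite in direct form: Qd = 363 − P and Qs = 2P + 189.
Without the tax, 363 − P = 2P + 189 gives 3P = 174, so P* = 58 and Q* = 305.
With the tax collected from consumers, demand (in seller-price terms) shifts: Qd = 363 − (P + 12).
New equilibrium: consumers pay 66, producers receive 54, Q = 297. (Wedge: Pb − Ps = 12.)
Revenue = t · Q = 12 · 297 = 3564.

Tax revenue = 3564 hundred.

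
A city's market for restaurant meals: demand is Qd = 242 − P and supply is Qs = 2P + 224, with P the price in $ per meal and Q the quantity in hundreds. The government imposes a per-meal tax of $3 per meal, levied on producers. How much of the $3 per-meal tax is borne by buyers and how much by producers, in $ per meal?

Without the tax, 242 − P = 2P + 224 gives 3P = 18, so P* = $6 and Q* = 236.
With the tax collected from producers, supply shifts: Qs = 2(P − 3) + 224.
Solving gives Q = 234 with buyers paying $8 and producers receiving $5 (the $3 wedge).
Burden on buyers: $2; on producers: $1. (They sum to $3.)

Buyers bear $2 per meal; producers bear $1 per meal.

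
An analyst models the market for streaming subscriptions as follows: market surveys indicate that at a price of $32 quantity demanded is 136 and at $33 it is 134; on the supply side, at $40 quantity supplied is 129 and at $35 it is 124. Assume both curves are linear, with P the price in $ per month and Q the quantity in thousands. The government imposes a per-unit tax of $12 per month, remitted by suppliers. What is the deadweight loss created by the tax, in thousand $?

Deadweight loss = $48 thousand.

Demand slope: (134 − 136)/(33 − 32) = -2, so Qd = 200 − 2P.
Supply slope: (124 − 129)/(35 − 40) = 1, so Qs = P + 89.
Before the tax: set 200 − 2P = P + 89 → P* = $37, Q* = 126.
With the tax collected from suppliers, supply shifts: Qs = (P − 12) + 89.
New equilibrium: buyers pay $41, suppliers receive $29, Q = 118. (Wedge: Pb − Ps = 12.)
Quantity falls by |ΔQ| = |126 − 118| = 8.
DWL = ½ · t · |ΔQ| = ½ · 12 · 8 = $48.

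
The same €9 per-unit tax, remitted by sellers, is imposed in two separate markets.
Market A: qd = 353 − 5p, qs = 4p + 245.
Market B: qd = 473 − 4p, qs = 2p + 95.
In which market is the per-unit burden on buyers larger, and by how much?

Market A, by €1.

Market A: pre-tax p* = €12, q* = 293; post-tax q = 273; per-unit burden on buyers = €4.
Market B: pre-tax p* = €63, q* = 221; post-tax q = 209; per-unit burden on buyers = €3.
Difference: €4 vs €3 → market A is larger by €1.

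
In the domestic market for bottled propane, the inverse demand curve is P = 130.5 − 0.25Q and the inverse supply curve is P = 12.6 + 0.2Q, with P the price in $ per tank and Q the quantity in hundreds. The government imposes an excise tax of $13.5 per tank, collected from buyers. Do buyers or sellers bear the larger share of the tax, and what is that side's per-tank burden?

Rewrite in direct form: Qd = 522 − 4P and Qs = 5P − 63.
Before the tax: set 522 − 4P = 5P − 63 → P* = $65, Q* = 262.
With the tax collected from buyers, demand (in seller-price terms) shifts: Qd = 522 − 4(P + 13.5).
New equilibrium: buyers pay $72.5, sellers receive $59, Q = 232. (Wedge: Pb − Ps = 13.5.)
Per-tank burden: buyers $7.5, sellers $6.
Buyers take the larger share because demand is less price-elastic here (demand slope 4 vs supply slope 5).
The less price-elastic side of the market bears the larger share of a per-unit tax.

Buyers bear the larger share: $7.5 per tank.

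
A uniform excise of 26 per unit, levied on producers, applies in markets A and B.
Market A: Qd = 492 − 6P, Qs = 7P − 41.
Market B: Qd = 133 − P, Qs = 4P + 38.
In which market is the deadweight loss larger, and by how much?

Market A, by 821.6.

Market A: pre-tax P* = 41, Q* = 246; post-tax Q = 162; deadweight loss = 1092.
Market B: pre-tax P* = 19, Q* = 114; post-tax Q = 93.2; deadweight loss = 270.4.
Difference: 1092 vs 270.4 → market A is larger by 821.6.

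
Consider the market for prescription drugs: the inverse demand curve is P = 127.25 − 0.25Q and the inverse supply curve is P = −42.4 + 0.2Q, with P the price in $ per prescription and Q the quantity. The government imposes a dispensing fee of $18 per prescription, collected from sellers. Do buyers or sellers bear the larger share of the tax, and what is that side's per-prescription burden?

Rewrite in direct form: Qd = 509 − 4P and Qs = 5P + 212.
Before the tax: set 509 − 4P = 5P + 212 → P* = $33, Q* = 377.
With the tax collected from sellers, supply shifts: Qs = 5(P − 18) + 212.
New equilibrium: buyers pay $43, sellers receive $25, Q = 337. (Wedge: Pb − Ps = 18.)
Per-prescription burden: buyers $10, sellers $8.
Buyers take the larger share because demand is less price-elastic here (demand slope 4 vs supply slope 5).
The less price-elastic side of the market bears the larger share of a per-unit tax.

Buyers bear the larger share: $10 per prescription.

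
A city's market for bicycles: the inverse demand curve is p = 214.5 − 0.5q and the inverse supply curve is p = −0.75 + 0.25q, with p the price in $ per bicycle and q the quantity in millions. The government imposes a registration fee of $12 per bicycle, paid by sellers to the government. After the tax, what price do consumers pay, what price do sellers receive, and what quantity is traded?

Consumers pay $79; sellers receive $67; quantity = 271.

Rewrite in direct form: qd = 429 − 2p and qs = 4p + 3.
Before the tax: set 429 − 2p = 4p + 3 → p* = $71, q* = 287.
With the tax collected from sellers, supply shifts: qs = 4(p − 12) + 3.
Solving gives q = 271 with consumers paying $79 and sellers receiving $67 (the $12 wedge).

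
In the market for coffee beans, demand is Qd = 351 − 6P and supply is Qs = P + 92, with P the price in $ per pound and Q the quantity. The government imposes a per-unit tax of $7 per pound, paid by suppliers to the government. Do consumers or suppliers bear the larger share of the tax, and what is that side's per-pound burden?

Before the tax: set 351 − 6P = P + 92 → P* = $37, Q* = 129.
With the tax collected from suppliers, supply shifts: Qs = (P − 7) + 92.
New equilibrium: consumers pay $38, suppliers receive $31, Q = 123. (Wedge: Pb − Ps = 7.)
Per-pound burden: consumers $1, suppliers $6.
Suppliers take the larger share because supply is less price-elastic here (demand slope 6 vs supply slope 1).

Suppliers bear the larger share: $6 per pound.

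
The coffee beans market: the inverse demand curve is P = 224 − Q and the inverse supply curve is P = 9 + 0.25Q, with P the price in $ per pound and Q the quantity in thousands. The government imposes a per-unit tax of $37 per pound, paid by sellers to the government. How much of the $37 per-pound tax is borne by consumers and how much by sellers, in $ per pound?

Rewrite in direct form: Qd = 224 − P and Qs = 4P − 36.
Before the tax: set 224 − P = 4P − 36 → P* = $52, Q* = 172.
With the tax collected from sellers, supply shifts: Qs = 4(P − 37) − 36.
New equilibrium: consumers pay $81.6, sellers receive $44.6, Q = 142.4. (Wedge: Pb − Ps = 37.)
Burden on consumers: $29.6; on sellers: $7.4. (They sum to $37.)

Consumers bear $29.6 per pound; sellers bear $7.4 per pound.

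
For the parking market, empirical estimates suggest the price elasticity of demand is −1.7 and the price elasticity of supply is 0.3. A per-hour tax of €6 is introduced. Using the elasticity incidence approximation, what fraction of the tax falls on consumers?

Consumers' share ≈ 0.15.

Incidence ratio: consumers' share ≈ εs / (εs + |εd|) = 0.3 / (0.3 + 1.7) = 0.15.
Supply is the less elastic side, so consumers bear the smaller share.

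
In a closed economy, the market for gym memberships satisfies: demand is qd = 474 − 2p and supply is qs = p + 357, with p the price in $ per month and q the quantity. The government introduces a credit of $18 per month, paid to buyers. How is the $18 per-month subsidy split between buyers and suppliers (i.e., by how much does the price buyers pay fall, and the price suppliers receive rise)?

Buyers gain $6 per month; suppliers gain $12 per month.

Before the subsidy: set 474 − 2p = p + 357 → p* = $39, q* = 396.
With a per-unit subsidy paid to buyers, each effectively pays p − 18, so demand becomes qd = 474 − 2(p − 18).
Solving gives q = 408 with buyers paying $33 and suppliers receiving $51 (the $18 wedge).
Gain to buyers: $6; to suppliers: $12. (They sum to $18.)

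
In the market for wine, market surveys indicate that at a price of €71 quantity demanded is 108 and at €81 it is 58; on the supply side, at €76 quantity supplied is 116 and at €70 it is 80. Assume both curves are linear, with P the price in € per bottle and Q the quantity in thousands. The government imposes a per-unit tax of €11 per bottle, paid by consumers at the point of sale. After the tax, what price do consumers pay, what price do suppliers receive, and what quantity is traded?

Demand slope: (58 − 108)/(81 − 71) = -5, so Qd = 463 − 5P.
Supply slope: (80 − 116)/(70 − 76) = 6, so Qs = 6P − 340.
Before the tax: set 463 − 5P = 6P − 340 → P* = €73, Q* = 98.
With the tax collected from consumers, demand (in seller-price terms) shifts: Qd = 463 − 5(P + 11).
New equilibrium: consumers pay €79, suppliers receive €68, Q = 68. (Wedge: Pb − Ps = 11.)
The less price-elastic side of the market bears the larger share of a per-unit tax.

Consumers pay €79; suppliers receive €68; quantity = 68.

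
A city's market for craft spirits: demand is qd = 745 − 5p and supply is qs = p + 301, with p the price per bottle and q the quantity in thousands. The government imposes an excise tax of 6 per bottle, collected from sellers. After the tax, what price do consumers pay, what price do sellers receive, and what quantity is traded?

Consumers pay 75; sellers receive 69; quantity = 370.

Without the tax, 745 − 5p = p + 301 gives 6p = 444, so p* = 74 and q* = 375.
With the tax collected from sellers, supply shifts: qs = (p − 6) + 301.
Solving gives q = 370 with consumers paying 75 and sellers receiving 69 (the 6 wedge).
The less price-elastic side of the market bears the larger share of a per-unit tax.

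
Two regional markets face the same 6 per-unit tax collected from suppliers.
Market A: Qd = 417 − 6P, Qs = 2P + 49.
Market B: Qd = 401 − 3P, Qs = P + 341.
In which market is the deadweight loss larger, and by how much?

Market A, by 13.5.

Market A: pre-tax P* = 46, Q* = 141; post-tax Q = 132; deadweight loss = 27.
Market B: pre-tax P* = 15, Q* = 356; post-tax Q = 351.5; deadweight loss = 13.5.
Difference: 27 vs 13.5 → market A is larger by 13.5.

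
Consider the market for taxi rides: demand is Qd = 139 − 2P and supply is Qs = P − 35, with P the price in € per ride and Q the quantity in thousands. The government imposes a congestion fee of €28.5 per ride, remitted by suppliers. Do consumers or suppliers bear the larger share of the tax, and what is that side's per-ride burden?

Suppliers bear the larger share: €19 per ride.

Without the tax, 139 − 2P = P − 35 gives 3P = 174, so P* = €58 and Q* = 23.
With the tax collected from suppliers, supply shifts: Qs = (P − 28.5) − 35.
Solving gives Q = 4 with consumers paying €67.5 and suppliers receiving €39 (the €28.5 wedge).
Per-ride burden: consumers €9.5, suppliers €19.
Suppliers take the larger share because supply is less price-elastic here (demand slope 2 vs supply slope 1).
The less price-elastic side of the market bears the larger share of a per-unit tax.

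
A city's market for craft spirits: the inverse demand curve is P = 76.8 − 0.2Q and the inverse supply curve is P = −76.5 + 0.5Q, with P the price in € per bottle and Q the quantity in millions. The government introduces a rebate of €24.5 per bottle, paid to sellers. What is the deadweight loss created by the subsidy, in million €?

Deadweight loss = €428.75 million.

Inverting to Q(P) form: Qd = 384 − 5P; Qs = 2P + 153.
Before the subsidy: set 384 − 5P = 2P + 153 → P* = €33, Q* = 219.
With a per-unit subsidy paid to sellers, each receives P + 24.5 per unit sold, so supply becomes Qs = 2(P + 24.5) + 153.
New equilibrium: consumers pay €26, sellers receive €50.5, Q = 254. (Wedge: Pb − Ps = −24.5.)
Quantity rises by |ΔQ| = |219 − 254| = 35.
DWL = ½ · t · |ΔQ| = ½ · 24.5 · 35 = €428.75.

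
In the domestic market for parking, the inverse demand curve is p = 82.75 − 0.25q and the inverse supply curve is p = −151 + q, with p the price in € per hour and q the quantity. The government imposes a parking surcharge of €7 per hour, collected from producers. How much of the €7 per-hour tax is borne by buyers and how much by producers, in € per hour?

Buyers bear €1.4 per hour; producers bear €5.6 per hour.

Rewrite in direct form: qd = 331 − 4p and qs = p + 151.
Without the tax, 331 − 4p = p + 151 gives 5p = 180, so p* = €36 and q* = 187.
With the tax collected from producers, supply shifts: qs = (p − 7) + 151.
Solving gives q = 181.4 with buyers paying €37.4 and producers receiving €30.4 (the €7 wedge).
Burden on buyers: €1.4; on producers: €5.6. (They sum to €7.)
The less price-elastic side of the market bears the larger share of a per-unit tax.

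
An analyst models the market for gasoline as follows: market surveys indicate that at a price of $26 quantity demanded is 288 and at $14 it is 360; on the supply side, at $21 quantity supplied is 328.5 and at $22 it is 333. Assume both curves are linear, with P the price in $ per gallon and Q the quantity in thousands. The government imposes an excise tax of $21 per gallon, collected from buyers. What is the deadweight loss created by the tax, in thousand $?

Demand slope: (360 − 288)/(14 − 26) = -6, so Qd = 444 − 6P.
Supply slope: (333 − 328.5)/(22 − 21) = 4.5, so Qs = 4.5P + 234.
Before the tax: set 444 − 6P = 4.5P + 234 → P* = $20, Q* = 324.
With the tax collected from buyers, demand (in seller-price terms) shifts: Qd = 444 − 6(P + 21).
New equilibrium: buyers pay $29, sellers receive $8, Q = 270. (Wedge: Pb − Ps = 21.)
Quantity falls by |ΔQ| = |324 − 270| = 54.
DWL = ½ · t · |ΔQ| = ½ · 21 · 54 = $567.

Deadweight loss = $567 thousand.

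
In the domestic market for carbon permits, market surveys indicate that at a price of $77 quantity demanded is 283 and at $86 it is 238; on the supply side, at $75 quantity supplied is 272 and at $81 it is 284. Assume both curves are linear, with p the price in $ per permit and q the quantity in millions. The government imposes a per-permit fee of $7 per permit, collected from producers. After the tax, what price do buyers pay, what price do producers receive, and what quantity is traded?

Buyers pay $80; producers receive $73; quantity = 268.

Demand slope: (238 − 283)/(86 − 77) = -5, so qd = 668 − 5p.
Supply slope: (284 − 272)/(81 − 75) = 2, so qs = 2p + 122.
Without the tax, 668 − 5p = 2p + 122 gives 7p = 546, so p* = $78 and q* = 278.
With the tax collected from producers, supply shifts: qs = 2(p − 7) + 122.
Solving gives q = 268 with buyers paying $80 and producers receiving $73 (the $7 wedge).
The less price-elastic side of the market bears the larger share of a per-unit tax.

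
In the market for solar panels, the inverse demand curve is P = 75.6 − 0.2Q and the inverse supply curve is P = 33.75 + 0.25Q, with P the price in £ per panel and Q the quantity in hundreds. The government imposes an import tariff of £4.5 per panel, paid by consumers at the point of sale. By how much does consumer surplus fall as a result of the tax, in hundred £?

Consumer surplus falls by £176 hundred.

Rewrite in direct form: Qd = 378 − 5P and Qs = 4P − 135.
Without the tax, 378 − 5P = 4P − 135 gives 9P = 513, so P* = £57 and Q* = 93.
With the tax collected from consumers, demand (in seller-price terms) shifts: Qd = 378 − 5(P + 4.5).
Solving gives Q = 83 with consumers paying £59 and producers receiving £54.5 (the £4.5 wedge).
ΔCS is the trapezoid between Q = 83 and Q = 93 of height £2: ½ · (93 + 83) · 2 = £176.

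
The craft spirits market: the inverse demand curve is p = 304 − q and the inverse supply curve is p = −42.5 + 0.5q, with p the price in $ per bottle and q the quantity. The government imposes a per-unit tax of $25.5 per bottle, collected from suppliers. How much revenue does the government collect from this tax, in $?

Rewrite in direct form: qd = 304 − p and qs = 2p + 85.
Before the tax: set 304 − p = 2p + 85 → p* = $73, q* = 231.
With the tax collected from suppliers, supply shifts: qs = 2(p − 25.5) + 85.
Solving gives q = 214 with consumers paying $90 and suppliers receiving $64.5 (the $25.5 wedge).
Revenue = t · Q = 25.5 · 214 = $5457.

Tax revenue = $5457.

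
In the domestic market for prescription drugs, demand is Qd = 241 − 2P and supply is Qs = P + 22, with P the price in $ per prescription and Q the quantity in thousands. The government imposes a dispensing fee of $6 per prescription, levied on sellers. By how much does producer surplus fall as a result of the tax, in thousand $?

Producer surplus falls by $372 thousand.

Before the tax: set 241 − 2P = P + 22 → P* = $73, Q* = 95.
With the tax collected from sellers, supply shifts: Qs = (P − 6) + 22.
New equilibrium: buyers pay $75, sellers receive $69, Q = 91. (Wedge: Pb − Ps = 6.)
ΔPS is the trapezoid between Q = 91 and Q = 95 of height $4: ½ · (95 + 91) · 4 = $372.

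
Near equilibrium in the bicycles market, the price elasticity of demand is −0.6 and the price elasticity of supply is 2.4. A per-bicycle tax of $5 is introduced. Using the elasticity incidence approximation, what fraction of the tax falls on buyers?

Incidence ratio: buyers' share ≈ εs / (εs + |εd|) = 2.4 / (2.4 + 0.6) = 0.8.
Supply is the more elastic side, so buyers bear the larger share.

Buyers' share ≈ 0.8.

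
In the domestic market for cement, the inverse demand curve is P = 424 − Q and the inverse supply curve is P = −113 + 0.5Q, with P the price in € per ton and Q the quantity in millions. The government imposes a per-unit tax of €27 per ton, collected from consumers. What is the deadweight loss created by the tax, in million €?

Rewrite in direct form: Qd = 424 − P and Qs = 2P + 226.
Without the tax, 424 − P = 2P + 226 gives 3P = 198, so P* = €66 and Q* = 358.
With the tax collected from consumers, demand (in seller-price terms) shifts: Qd = 424 − (P + 27).
New equilibrium: consumers pay €84, sellers receive €57, Q = 340. (Wedge: Pb − Ps = 27.)
Quantity falls by |ΔQ| = |358 − 340| = 18.
DWL = ½ · t · |ΔQ| = ½ · 27 · 18 = €243.

Deadweight loss = €243 million.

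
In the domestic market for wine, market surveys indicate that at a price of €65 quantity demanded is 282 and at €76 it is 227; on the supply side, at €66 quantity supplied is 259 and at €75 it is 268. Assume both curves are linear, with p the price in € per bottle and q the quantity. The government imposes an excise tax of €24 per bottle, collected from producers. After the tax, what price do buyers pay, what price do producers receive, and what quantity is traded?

Buyers pay €73; producers receive €49; quantity = 242.

Demand slope: (227 − 282)/(76 − 65) = -5, so qd = 607 − 5p.
Supply slope: (268 − 259)/(75 − 66) = 1, so qs = p + 193.
Without the tax, 607 − 5p = p + 193 gives 6p = 414, so p* = €69 and q* = 262.
With the tax collected from producers, supply shifts: qs = (p − 24) + 193.
Solving gives q = 242 with buyers paying €73 and producers receiving €49 (the €24 wedge).
The less price-elastic side of the market bears the larger share of a per-unit tax.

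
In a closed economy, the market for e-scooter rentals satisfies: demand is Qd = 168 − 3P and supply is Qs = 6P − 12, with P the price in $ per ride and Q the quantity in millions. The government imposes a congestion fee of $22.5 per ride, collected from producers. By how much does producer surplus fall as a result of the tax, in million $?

Producer surplus falls by $641.25 million.

Without the tax, 168 − 3P = 6P − 12 gives 9P = 180, so P* = $20 and Q* = 108.
With the tax collected from producers, supply shifts: Qs = 6(P − 22.5) − 12.
Solving gives Q = 63 with consumers paying $35 and producers receiving $12.5 (the $22.5 wedge).
ΔPS is the trapezoid between Q = 63 and Q = 108 of height $7.5: ½ · (108 + 63) · 7.5 = $641.25.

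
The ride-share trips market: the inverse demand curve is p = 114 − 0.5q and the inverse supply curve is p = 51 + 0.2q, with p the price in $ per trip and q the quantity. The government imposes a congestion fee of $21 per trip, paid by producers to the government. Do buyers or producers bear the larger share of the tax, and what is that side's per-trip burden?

Rewrite in direct form: qd = 228 − 2p and qs = 5p − 255.
Without the tax, 228 − 2p = 5p − 255 gives 7p = 483, so p* = $69 and q* = 90.
With the tax collected from producers, supply shifts: qs = 5(p − 21) − 255.
Solving gives q = 60 with buyers paying $84 and producers receiving $63 (the $21 wedge).
Per-trip burden: buyers $15, producers $6.
Buyers take the larger share because demand is less price-elastic here (demand slope 2 vs supply slope 5).

Buyers bear the larger share: $15 per trip.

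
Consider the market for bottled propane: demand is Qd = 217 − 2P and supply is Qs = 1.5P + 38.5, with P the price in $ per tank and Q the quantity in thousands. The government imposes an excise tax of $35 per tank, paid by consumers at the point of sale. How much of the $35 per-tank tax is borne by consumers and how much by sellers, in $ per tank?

Consumers bear $15 per tank; sellers bear $20 per tank.

Before the tax: set 217 − 2P = 1.5P + 38.5 → P* = $51, Q* = 115.
With the tax collected from consumers, demand (in seller-price terms) shifts: Qd = 217 − 2(P + 35).
Solving gives Q = 85 with consumers paying $66 and sellers receiving $31 (the $35 wedge).
Burden on consumers: $15; on sellers: $20. (They sum to $35.)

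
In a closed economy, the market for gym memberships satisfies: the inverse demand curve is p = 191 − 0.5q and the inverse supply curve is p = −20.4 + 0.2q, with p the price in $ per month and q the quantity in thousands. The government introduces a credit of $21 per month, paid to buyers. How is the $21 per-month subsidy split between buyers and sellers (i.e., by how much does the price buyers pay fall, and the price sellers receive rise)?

Inverting to q(p) form: qd = 382 − 2p; qs = 5p + 102.
Before the subsidy: set 382 − 2p = 5p + 102 → p* = $40, q* = 302.
With a per-unit subsidy paid to buyers, each effectively pays p − 21, so demand becomes qd = 382 − 2(p − 21).
New equilibrium: buyers pay $25, sellers receive $46, q = 332. (Wedge: pb − ps = −21.)
Gain to buyers: $15; to sellers: $6. (They sum to $21.)

Buyers gain $15 per month; sellers gain $6 per month.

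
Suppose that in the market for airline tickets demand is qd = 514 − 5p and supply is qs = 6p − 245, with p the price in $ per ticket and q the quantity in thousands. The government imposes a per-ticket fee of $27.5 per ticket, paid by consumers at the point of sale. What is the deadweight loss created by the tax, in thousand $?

Before the tax: set 514 − 5p = 6p − 245 → p* = $69, q* = 169.
With the tax collected from consumers, demand (in seller-price terms) shifts: qd = 514 − 5(p + 27.5).
Solving gives q = 94 with consumers paying $84 and sellers receiving $56.5 (the $27.5 wedge).
Quantity falls by |ΔQ| = |169 − 94| = 75.
DWL = ½ · t · |ΔQ| = ½ · 27.5 · 75 = $1031.25.

Deadweight loss = $1031.25 thousand.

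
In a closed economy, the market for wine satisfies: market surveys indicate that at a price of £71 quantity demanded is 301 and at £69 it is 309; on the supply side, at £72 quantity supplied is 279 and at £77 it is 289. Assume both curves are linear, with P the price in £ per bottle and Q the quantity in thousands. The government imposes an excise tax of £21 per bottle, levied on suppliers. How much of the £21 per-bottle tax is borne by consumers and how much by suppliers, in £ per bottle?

Consumers bear £7 per bottle; suppliers bear £14 per bottle.

Demand slope: (309 − 301)/(69 − 71) = -4, so Qd = 585 − 4P.
Supply slope: (289 − 279)/(77 − 72) = 2, so Qs = 2P + 135.
Before the tax: set 585 − 4P = 2P + 135 → P* = £75, Q* = 285.
With the tax collected from suppliers, supply shifts: Qs = 2(P − 21) + 135.
Solving gives Q = 257 with consumers paying £82 and suppliers receiving £61 (the £21 wedge).
Burden on consumers: £7; on suppliers: £14. (They sum to £21.)
The less price-elastic side of the market bears the larger share of a per-unit tax.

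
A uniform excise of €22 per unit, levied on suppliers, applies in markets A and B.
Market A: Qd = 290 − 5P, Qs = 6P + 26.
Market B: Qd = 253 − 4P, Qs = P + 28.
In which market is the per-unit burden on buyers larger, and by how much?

Market A, by €7.6.

Market A: pre-tax P* = €24, Q* = 170; post-tax Q = 110; per-unit burden on buyers = €12.
Market B: pre-tax P* = €45, Q* = 73; post-tax Q = 55.4; per-unit burden on buyers = €4.4.
Difference: €12 vs €4.4 → market A is larger by €7.6.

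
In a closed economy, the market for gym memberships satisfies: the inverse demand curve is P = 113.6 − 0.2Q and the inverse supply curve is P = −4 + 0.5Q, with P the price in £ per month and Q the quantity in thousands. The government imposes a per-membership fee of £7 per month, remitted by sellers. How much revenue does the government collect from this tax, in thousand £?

Tax revenue = £1106 thousand.

Inverting to Q(P) form: Qd = 568 − 5P; Qs = 2P + 8.
Before the tax: set 568 − 5P = 2P + 8 → P* = £80, Q* = 168.
With the tax collected from sellers, supply shifts: Qs = 2(P − 7) + 8.
New equilibrium: consumers pay £82, sellers receive £75, Q = 158. (Wedge: Pb − Ps = 7.)
Revenue = t · Q = 7 · 158 = £1106.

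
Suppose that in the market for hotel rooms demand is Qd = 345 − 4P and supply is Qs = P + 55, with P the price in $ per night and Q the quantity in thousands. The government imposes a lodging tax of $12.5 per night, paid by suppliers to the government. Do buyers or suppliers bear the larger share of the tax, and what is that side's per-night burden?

Without the tax, 345 − 4P = P + 55 gives 5P = 290, so P* = $58 and Q* = 113.
With the tax collected from suppliers, supply shifts: Qs = (P − 12.5) + 55.
Solving gives Q = 103 with buyers paying $60.5 and suppliers receiving $48 (the $12.5 wedge).
Per-night burden: buyers $2.5, suppliers $10.
Suppliers take the larger share because supply is less price-elastic here (demand slope 4 vs supply slope 1).

Suppliers bear the larger share: $10 per night.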